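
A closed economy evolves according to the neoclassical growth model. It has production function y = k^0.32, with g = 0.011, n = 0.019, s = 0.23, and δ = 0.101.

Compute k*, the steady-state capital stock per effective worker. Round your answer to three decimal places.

At the steady state, Δk = 0, so s·k^α = (n + g + δ)·k.
Dividing both sides by k: k^(1−α) = s / (n + g + δ).
k^0.68 = 0.23 / (0.019 + 0.011 + 0.101) = 0.23 / 0.131 = 1.7557
k* = 1.7557^(1/0.68) ≈ 2.2882

k* ≈ 2.288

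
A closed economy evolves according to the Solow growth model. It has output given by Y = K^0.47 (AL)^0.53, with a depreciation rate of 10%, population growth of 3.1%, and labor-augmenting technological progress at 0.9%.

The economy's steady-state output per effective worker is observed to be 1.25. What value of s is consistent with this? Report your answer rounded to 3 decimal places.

s ≈ 0.180

Steady state requires s·f(k) = (n + g + δ)·k, i.e. s·k^α = (n + g + δ)·k.
Since y* = [s/(n + g + δ)]^(α/(1−α)), we have s/(n + g + δ) = (y*)^((1−α)/α) = 1.25^1.1277 = 1.2861.
Therefore s = 1.2861 × (n + g + δ) = 1.2861 × 0.140 = 0.1801.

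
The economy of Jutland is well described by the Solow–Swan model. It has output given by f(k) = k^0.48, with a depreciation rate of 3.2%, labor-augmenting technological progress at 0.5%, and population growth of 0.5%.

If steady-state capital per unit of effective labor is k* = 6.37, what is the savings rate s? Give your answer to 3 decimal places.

At the steady state, Δk = 0, so s·k^α = (n + g + δ)·k.
So s / (n + g + δ) = (k*)^(1−α) = 6.37^0.52 = 2.6191.
Therefore s = 2.6191 × (n + g + δ) = 2.6191 × 0.042 = 0.1100.

s ≈ 0.110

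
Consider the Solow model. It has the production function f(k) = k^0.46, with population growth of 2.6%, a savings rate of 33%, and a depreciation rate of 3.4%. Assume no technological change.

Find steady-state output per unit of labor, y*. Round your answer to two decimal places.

In steady state, investment equals break-even investment: s·k^α = (n + δ)·k.
Rearranging, k^(1−α) = s / (n + δ).
k^0.54 = 0.33 / (0.026 + 0.034) = 0.33 / 0.060 = 5.5000
k* = 5.5000^(1/0.54) ≈ 23.4986
y* = (k*)^α = 23.4986^0.46 ≈ 4.2725

y* ≈ 4.27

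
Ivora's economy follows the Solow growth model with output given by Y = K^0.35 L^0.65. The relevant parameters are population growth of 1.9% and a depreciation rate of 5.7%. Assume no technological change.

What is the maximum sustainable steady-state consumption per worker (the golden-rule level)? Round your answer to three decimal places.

At the golden rule, f'(k) = n + δ, so α·k^(α−1) = n + δ and k_gold = (α/(n + δ))^(1/(1−α)).
k_gold = (0.35/0.076)^(1/0.65) = 4.6053^1.5385 ≈ 10.4815
c_gold = f(k_gold) − (n + δ)·k_gold = 2.2759 − 0.076×10.4815 ≈ 1.4793

c_gold ≈ 1.479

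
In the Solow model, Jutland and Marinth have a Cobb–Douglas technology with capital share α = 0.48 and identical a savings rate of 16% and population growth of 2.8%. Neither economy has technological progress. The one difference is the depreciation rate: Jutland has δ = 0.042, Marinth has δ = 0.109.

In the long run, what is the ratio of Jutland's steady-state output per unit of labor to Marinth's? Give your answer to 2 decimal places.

Steady-state y* = [s/(n + δ)]^(α/(1−α)), so the ratio is [ (s_J/(n + δ)_J) / (s_M/(n + δ)_M) ]^0.9231.
s_J/(n + δ)_J = 0.16/0.070 = 2.2857; s_M/(n + δ)_M = 0.16/0.137 = 1.1679.
Ratio = (2.2857/1.1679)^0.9231 = 1.9571^0.9231 ≈ 1.8586

y*_J / y*_M ≈ 1.86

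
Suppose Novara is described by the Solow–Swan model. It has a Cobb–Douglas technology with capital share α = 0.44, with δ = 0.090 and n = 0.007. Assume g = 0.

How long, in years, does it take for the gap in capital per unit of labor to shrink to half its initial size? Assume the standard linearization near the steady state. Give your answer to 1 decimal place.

Near the steady state the convergence rate is λ = (1 − α)(n + δ).
λ = (1 − 0.44) × 0.097 = 0.56 × 0.097 = 0.05432
Half-life = ln 2 / λ = 0.6931 / 0.05432 ≈ 12.76 years

t_½ ≈ 12.8 years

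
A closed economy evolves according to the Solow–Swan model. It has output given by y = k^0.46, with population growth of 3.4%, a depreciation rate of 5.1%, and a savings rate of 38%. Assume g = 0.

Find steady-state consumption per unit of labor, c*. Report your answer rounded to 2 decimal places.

Steady state requires s·f(k) = (n + δ)·k, i.e. s·k^α = (n + δ)·k.
Dividing both sides by k: k^(1−α) = s / (n + δ).
k^0.54 = 0.38 / (0.034 + 0.051) = 0.38 / 0.085 = 4.4706
k* = 4.4706^(1/0.54) ≈ 16.0096
y* = (k*)^α = 16.0096^0.46 ≈ 3.5811
c* = (1 − s)·y* = (1 − 0.38) × 3.5811 ≈ 2.2203

c* ≈ 2.22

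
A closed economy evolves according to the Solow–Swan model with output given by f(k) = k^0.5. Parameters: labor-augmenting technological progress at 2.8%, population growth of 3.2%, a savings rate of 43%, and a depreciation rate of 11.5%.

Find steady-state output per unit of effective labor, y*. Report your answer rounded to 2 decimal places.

y* = 2.46

In steady state, investment equals break-even investment: s·k^α = (n + g + δ)·k.
Rearranging, k^(1−α) = s / (n + g + δ).
k^0.5 = 0.43 / (0.032 + 0.028 + 0.115) = 0.43 / 0.175 = 2.4571
k* = 2.4571^(1/0.5) ≈ 6.0373
y* = (k*)^α = 6.0373^0.5 ≈ 2.4571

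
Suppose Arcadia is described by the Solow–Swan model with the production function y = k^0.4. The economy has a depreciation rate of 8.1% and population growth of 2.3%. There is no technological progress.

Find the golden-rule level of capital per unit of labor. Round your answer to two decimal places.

The golden rule sets f'(k) = n + δ, i.e. α·k^(α−1) = n + δ.
So k^(1−α) = α / (n + δ) = 0.4 / 0.104 = 3.8462.
k_gold = 3.8462^(1/0.6) ≈ 9.4418

k_gold ≈ 9.44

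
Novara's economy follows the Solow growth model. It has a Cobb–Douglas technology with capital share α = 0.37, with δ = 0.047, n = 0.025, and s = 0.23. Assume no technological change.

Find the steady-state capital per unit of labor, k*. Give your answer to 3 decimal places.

In steady state, investment equals break-even investment: s·k^α = (n + δ)·k.
Rearranging, k^(1−α) = s / (n + δ).
k^0.63 = 0.23 / (0.025 + 0.047) = 0.23 / 0.072 = 3.1944
k* = 3.1944^(1/0.63) ≈ 6.3186

k* ≈ 6.319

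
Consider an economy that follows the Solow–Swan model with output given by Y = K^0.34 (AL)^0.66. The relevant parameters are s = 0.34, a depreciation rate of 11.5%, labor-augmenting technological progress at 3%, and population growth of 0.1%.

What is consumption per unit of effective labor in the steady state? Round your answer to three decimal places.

At the steady state, Δk = 0, so s·k^α = (n + g + δ)·k.
Rearranging, k^(1−α) = s / (n + g + δ).
k^0.66 = 0.34 / (0.001 + 0.030 + 0.115) = 0.34 / 0.146 = 2.3288
k* = 2.3288^(1/0.66) ≈ 3.5997
y* = (k*)^α = 3.5997^0.34 ≈ 1.5457
c* = (1 − s)·y* = (1 − 0.34) × 1.5457 ≈ 1.0202

c* = 1.020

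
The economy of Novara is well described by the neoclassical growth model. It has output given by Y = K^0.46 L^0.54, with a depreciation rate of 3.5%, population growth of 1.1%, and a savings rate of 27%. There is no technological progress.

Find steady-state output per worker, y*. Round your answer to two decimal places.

y* = 4.52

In steady state, investment equals break-even investment: s·k^α = (n + δ)·k.
Rearranging, k^(1−α) = s / (n + δ).
k^0.54 = 0.27 / (0.011 + 0.035) = 0.27 / 0.046 = 5.8696
k* = 5.8696^(1/0.54) ≈ 26.5063
y* = (k*)^α = 26.5063^0.46 ≈ 4.5159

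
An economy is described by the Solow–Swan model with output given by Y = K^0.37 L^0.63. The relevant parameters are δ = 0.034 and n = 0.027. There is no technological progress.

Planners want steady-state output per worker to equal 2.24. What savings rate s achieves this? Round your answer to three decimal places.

In steady state, investment equals break-even investment: s·k^α = (n + δ)·k.
Since y* = [s/(n + δ)]^(α/(1−α)), we have s/(n + δ) = (y*)^((1−α)/α) = 2.24^1.7027 = 3.9479.
Therefore s = 3.9479 × (n + δ) = 3.9479 × 0.061 = 0.2408.

s ≈ 0.241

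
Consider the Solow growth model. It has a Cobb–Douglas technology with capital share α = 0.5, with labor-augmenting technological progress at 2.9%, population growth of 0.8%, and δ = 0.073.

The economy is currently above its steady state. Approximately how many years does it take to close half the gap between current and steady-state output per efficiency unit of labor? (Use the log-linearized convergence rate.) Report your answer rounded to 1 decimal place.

t_½ ≈ 12.6 years

Near the steady state the convergence rate is λ = (1 − α)(n + g + δ).
λ = (1 − 0.5) × 0.110 = 0.5 × 0.110 = 0.0550
Half-life = ln 2 / λ = 0.6931 / 0.0550 ≈ 12.60 years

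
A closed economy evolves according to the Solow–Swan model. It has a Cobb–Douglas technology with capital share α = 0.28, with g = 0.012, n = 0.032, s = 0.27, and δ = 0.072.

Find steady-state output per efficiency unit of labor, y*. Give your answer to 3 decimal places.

y* ≈ 1.389

In steady state, investment equals break-even investment: s·k^α = (n + g + δ)·k.
Rearranging, k^(1−α) = s / (n + g + δ).
k^0.72 = 0.27 / (0.032 + 0.012 + 0.072) = 0.27 / 0.116 = 2.3276
k* = 2.3276^(1/0.72) ≈ 3.2329
y* = (k*)^α = 3.2329^0.28 ≈ 1.3889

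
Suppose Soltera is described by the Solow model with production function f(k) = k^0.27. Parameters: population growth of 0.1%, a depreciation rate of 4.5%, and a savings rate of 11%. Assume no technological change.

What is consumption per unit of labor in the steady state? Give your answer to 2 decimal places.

Steady state requires s·f(k) = (n + δ)·k, i.e. s·k^α = (n + δ)·k.
Rearranging, k^(1−α) = s / (n + δ).
k^0.73 = 0.11 / (0.001 + 0.045) = 0.11 / 0.046 = 2.3913
k* = 2.3913^(1/0.73) ≈ 3.3012
y* = (k*)^α = 3.3012^0.27 ≈ 1.3805
c* = (1 − s)·y* = (1 − 0.11) × 1.3805 ≈ 1.2286

c* ≈ 1.23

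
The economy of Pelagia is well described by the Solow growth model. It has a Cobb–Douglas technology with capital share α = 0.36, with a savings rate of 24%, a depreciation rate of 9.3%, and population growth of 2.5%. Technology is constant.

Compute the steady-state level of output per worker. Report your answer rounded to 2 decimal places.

At the steady state, Δk = 0, so s·k^α = (n + δ)·k.
Rearranging, k^(1−α) = s / (n + δ).
k^0.64 = 0.24 / (0.025 + 0.093) = 0.24 / 0.118 = 2.0339
k* = 2.0339^(1/0.64) ≈ 3.0322
y* = (k*)^α = 3.0322^0.36 ≈ 1.4908

y* = 1.49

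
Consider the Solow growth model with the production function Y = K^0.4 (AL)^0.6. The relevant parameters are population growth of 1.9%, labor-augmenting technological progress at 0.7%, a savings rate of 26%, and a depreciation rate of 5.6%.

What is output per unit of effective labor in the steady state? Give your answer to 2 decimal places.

In steady state, investment equals break-even investment: s·k^α = (n + g + δ)·k.
Rearranging, k^(1−α) = s / (n + g + δ).
k^0.6 = 0.26 / (0.019 + 0.007 + 0.056) = 0.26 / 0.082 = 3.1707
k* = 3.1707^(1/0.6) ≈ 6.8432
y* = (k*)^α = 6.8432^0.4 ≈ 2.1583

y* = 2.16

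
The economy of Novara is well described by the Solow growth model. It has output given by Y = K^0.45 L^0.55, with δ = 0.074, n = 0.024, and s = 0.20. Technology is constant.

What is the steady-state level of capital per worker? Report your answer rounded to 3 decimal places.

k* = 3.658

In steady state, investment equals break-even investment: s·k^α = (n + δ)·k.
Dividing both sides by k: k^(1−α) = s / (n + δ).
k^0.55 = 0.20 / (0.024 + 0.074) = 0.20 / 0.098 = 2.0408
k* = 2.0408^(1/0.55) ≈ 3.6583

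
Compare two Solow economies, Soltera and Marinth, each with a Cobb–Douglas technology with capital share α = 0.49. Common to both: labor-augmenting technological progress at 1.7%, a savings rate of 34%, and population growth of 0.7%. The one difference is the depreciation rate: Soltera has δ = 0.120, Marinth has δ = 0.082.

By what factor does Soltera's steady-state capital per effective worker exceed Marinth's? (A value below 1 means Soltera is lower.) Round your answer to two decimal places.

k*_S / k*_M ≈ 0.55

Steady-state k* = [s/(n + g + δ)]^(1/(1−α)), so the ratio is [ (s_S/(n + g + δ)_S) / (s_M/(n + g + δ)_M) ]^1.9608.
s_S/(n + g + δ)_S = 0.34/0.144 = 2.3611; s_M/(n + g + δ)_M = 0.34/0.106 = 3.2075.
Ratio = (2.3611/3.2075)^1.9608 = 0.7361^1.9608 ≈ 0.5484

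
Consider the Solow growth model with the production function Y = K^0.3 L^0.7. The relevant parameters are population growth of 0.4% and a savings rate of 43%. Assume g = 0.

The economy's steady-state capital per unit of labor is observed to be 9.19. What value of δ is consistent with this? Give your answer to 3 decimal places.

δ ≈ 0.087

At the steady state, Δk = 0, so s·k^α = (n + δ)·k.
So s / (n + δ) = (k*)^(1−α) = 9.19^0.7 = 4.7241.
Therefore n + δ = s / 4.7241 = 0.43 / 4.7241 = 0.0910, so δ = 0.0910 − 0.004 = 0.0870.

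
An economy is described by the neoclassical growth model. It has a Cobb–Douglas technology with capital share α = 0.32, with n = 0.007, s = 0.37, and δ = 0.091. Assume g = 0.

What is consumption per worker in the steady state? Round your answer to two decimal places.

In steady state, investment equals break-even investment: s·k^α = (n + δ)·k.
Dividing both sides by k: k^(1−α) = s / (n + δ).
k^0.68 = 0.37 / (0.007 + 0.091) = 0.37 / 0.098 = 3.7755
k* = 3.7755^(1/0.68) ≈ 7.0549
y* = (k*)^α = 7.0549^0.32 ≈ 1.8686
c* = (1 − s)·y* = (1 − 0.37) × 1.8686 ≈ 1.1772

c* = 1.18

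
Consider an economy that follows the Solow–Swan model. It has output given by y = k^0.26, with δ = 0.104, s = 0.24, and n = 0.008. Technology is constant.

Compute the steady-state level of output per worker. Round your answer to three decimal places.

y* ≈ 1.307

At the steady state, Δk = 0, so s·k^α = (n + δ)·k.
Dividing both sides by k: k^(1−α) = s / (n + δ).
k^0.74 = 0.24 / (0.008 + 0.104) = 0.24 / 0.112 = 2.1429
k* = 2.1429^(1/0.74) ≈ 2.8009
y* = (k*)^α = 2.8009^0.26 ≈ 1.3071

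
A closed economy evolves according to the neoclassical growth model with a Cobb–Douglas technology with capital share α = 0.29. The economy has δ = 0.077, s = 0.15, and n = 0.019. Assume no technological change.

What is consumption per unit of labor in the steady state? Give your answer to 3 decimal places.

Steady state requires s·f(k) = (n + δ)·k, i.e. s·k^α = (n + δ)·k.
Rearranging, k^(1−α) = s / (n + δ).
k^0.71 = 0.15 / (0.019 + 0.077) = 0.15 / 0.096 = 1.5625
k* = 1.5625^(1/0.71) ≈ 1.8749
y* = (k*)^α = 1.8749^0.29 ≈ 1.2000
c* = (1 − s)·y* = (1 − 0.15) × 1.2000 ≈ 1.0200

c* = 1.020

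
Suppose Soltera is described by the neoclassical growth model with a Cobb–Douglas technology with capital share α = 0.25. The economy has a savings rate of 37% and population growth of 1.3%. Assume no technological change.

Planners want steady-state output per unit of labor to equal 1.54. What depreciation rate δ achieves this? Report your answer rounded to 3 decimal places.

δ ≈ 0.088

In steady state, investment equals break-even investment: s·k^α = (n + δ)·k.
Since y* = [s/(n + δ)]^(α/(1−α)), we have s/(n + δ) = (y*)^((1−α)/α) = 1.54^3 = 3.6523.
Therefore n + δ = s / 3.6523 = 0.37 / 3.6523 = 0.1013, so δ = 0.1013 − 0.013 = 0.0883.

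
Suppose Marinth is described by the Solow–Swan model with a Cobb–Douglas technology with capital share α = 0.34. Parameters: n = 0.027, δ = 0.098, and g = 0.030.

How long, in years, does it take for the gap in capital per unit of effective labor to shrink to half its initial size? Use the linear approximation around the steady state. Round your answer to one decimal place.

Near the steady state the convergence rate is λ = (1 − α)(n + g + δ).
λ = (1 − 0.34) × 0.155 = 0.66 × 0.155 = 0.1023
Half-life = ln 2 / λ = 0.6931 / 0.1023 ≈ 6.78 years

about 6.8 years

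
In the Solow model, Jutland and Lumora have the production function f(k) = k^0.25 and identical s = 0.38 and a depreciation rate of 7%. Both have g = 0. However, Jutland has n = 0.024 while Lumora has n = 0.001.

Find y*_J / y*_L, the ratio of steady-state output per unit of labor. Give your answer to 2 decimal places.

y*_J / y*_L ≈ 0.91

Steady-state y* = [s/(n + δ)]^(α/(1−α)), so the ratio is [ (s_J/(n + δ)_J) / (s_L/(n + δ)_L) ]^0.3333.
s_J/(n + δ)_J = 0.38/0.094 = 4.0426; s_L/(n + δ)_L = 0.38/0.071 = 5.3521.
Ratio = (4.0426/5.3521)^0.3333 = 0.7553^0.3333 ≈ 0.9107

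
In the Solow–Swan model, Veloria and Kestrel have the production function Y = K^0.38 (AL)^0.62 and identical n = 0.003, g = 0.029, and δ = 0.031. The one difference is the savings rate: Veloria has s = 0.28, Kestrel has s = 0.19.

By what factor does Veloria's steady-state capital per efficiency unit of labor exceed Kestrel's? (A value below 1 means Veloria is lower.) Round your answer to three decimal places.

Steady-state k* = [s/(n + g + δ)]^(1/(1−α)), so the ratio is [ (s_V/(n + g + δ)_V) / (s_K/(n + g + δ)_K) ]^1.6129.
s_V/(n + g + δ)_V = 0.28/0.063 = 4.4444; s_K/(n + g + δ)_K = 0.19/0.063 = 3.0159.
Ratio = (4.4444/3.0159)^1.6129 = 1.4737^1.6129 ≈ 1.8691

k*_V / k*_K ≈ 1.869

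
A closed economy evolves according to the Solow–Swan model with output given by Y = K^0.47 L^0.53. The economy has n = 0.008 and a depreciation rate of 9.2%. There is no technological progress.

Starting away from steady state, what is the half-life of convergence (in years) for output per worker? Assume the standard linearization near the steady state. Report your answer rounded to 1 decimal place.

half-life ≈ 13.1 years

Near the steady state the convergence rate is λ = (1 − α)(n + δ).
λ = (1 − 0.47) × 0.100 = 0.53 × 0.100 = 0.0530
Half-life = ln 2 / λ = 0.6931 / 0.0530 ≈ 13.08 years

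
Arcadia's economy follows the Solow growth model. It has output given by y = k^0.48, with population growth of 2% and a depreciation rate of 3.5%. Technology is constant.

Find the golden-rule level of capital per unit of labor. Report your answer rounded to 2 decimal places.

The golden rule sets f'(k) = n + δ, i.e. α·k^(α−1) = n + δ.
So k^(1−α) = α / (n + δ) = 0.48 / 0.055 = 8.7273.
k_gold = 8.7273^(1/0.52) ≈ 64.4740

k_gold ≈ 64.47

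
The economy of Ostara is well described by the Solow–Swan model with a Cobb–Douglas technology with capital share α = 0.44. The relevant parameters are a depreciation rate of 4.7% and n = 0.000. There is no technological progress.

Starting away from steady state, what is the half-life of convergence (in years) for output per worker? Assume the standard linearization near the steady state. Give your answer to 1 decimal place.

about 26.3 years

Near the steady state the convergence rate is λ = (1 − α)(n + δ).
λ = (1 − 0.44) × 0.047 = 0.56 × 0.047 = 0.02632
Half-life = ln 2 / λ = 0.6931 / 0.02632 ≈ 26.33 years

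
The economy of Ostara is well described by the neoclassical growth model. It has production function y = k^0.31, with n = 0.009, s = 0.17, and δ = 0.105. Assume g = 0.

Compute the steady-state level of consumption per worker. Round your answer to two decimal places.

c* ≈ 0.99

At the steady state, Δk = 0, so s·k^α = (n + δ)·k.
Rearranging, k^(1−α) = s / (n + δ).
k^0.69 = 0.17 / (0.009 + 0.105) = 0.17 / 0.114 = 1.4912
k* = 1.4912^(1/0.69) ≈ 1.7844
y* = (k*)^α = 1.7844^0.31 ≈ 1.1966
c* = (1 − s)·y* = (1 − 0.17) × 1.1966 ≈ 0.9932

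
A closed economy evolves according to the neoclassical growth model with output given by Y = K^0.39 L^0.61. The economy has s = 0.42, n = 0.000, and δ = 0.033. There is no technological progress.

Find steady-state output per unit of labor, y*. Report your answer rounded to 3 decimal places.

Steady state requires s·f(k) = (n + δ)·k, i.e. s·k^α = (n + δ)·k.
Dividing both sides by k: k^(1−α) = s / (n + δ).
k^0.61 = 0.42 / (0.000 + 0.033) = 0.42 / 0.033 = 12.7273
k* = 12.7273^(1/0.61) ≈ 64.7207
y* = (k*)^α = 64.7207^0.39 ≈ 5.0852

y* ≈ 5.085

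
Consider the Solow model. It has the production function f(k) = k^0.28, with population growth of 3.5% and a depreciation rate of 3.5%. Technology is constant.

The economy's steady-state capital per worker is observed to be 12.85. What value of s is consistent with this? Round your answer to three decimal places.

s ≈ 0.440

In steady state, investment equals break-even investment: s·k^α = (n + δ)·k.
So s / (n + δ) = (k*)^(1−α) = 12.85^0.72 = 6.2865.
Therefore s = 6.2865 × (n + δ) = 6.2865 × 0.070 = 0.4401.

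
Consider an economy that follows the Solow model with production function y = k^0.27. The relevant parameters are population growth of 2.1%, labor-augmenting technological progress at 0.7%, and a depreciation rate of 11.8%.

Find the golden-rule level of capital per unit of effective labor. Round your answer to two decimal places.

k_gold ≈ 2.32

The golden rule sets f'(k) = n + g + δ, i.e. α·k^(α−1) = n + g + δ.
So k^(1−α) = α / (n + g + δ) = 0.27 / 0.146 = 1.8493.
k_gold = 1.8493^(1/0.73) ≈ 2.3215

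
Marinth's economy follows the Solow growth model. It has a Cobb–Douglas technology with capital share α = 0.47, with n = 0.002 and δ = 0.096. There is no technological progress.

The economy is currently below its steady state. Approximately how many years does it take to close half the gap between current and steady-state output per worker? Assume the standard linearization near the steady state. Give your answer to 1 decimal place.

Near the steady state the convergence rate is λ = (1 − α)(n + δ).
λ = (1 − 0.47) × 0.098 = 0.53 × 0.098 = 0.05194
Half-life = ln 2 / λ = 0.6931 / 0.05194 ≈ 13.34 years

about 13.3 years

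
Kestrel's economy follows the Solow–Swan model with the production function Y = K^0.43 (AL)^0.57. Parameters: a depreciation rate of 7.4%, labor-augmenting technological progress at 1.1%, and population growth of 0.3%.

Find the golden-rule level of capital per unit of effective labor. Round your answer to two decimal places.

k_gold ≈ 16.17

The golden rule sets f'(k) = n + g + δ, i.e. α·k^(α−1) = n + g + δ.
So k^(1−α) = α / (n + g + δ) = 0.43 / 0.088 = 4.8864.
k_gold = 4.8864^(1/0.57) ≈ 16.1716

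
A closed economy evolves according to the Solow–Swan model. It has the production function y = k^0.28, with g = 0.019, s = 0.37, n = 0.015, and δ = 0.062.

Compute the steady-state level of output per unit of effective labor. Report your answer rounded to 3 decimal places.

y* = 1.690

At the steady state, Δk = 0, so s·k^α = (n + g + δ)·k.
Rearranging, k^(1−α) = s / (n + g + δ).
k^0.72 = 0.37 / (0.015 + 0.019 + 0.062) = 0.37 / 0.096 = 3.8542
k* = 3.8542^(1/0.72) ≈ 6.5132
y* = (k*)^α = 6.5132^0.28 ≈ 1.6899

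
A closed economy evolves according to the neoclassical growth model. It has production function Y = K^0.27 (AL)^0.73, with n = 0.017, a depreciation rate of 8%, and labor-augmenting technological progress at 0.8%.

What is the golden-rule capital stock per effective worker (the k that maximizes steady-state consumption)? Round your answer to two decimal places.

k_gold ≈ 3.65

The golden rule sets f'(k) = n + g + δ, i.e. α·k^(α−1) = n + g + δ.
So k^(1−α) = α / (n + g + δ) = 0.27 / 0.105 = 2.5714.
k_gold = 2.5714^(1/0.73) ≈ 3.6465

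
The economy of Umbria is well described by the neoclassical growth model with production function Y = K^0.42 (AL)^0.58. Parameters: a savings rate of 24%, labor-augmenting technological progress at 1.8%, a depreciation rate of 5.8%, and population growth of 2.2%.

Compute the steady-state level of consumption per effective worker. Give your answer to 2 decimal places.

c* ≈ 1.45

Steady state requires s·f(k) = (n + g + δ)·k, i.e. s·k^α = (n + g + δ)·k.
Dividing both sides by k: k^(1−α) = s / (n + g + δ).
k^0.58 = 0.24 / (0.022 + 0.018 + 0.058) = 0.24 / 0.098 = 2.4490
k* = 2.4490^(1/0.58) ≈ 4.6846
y* = (k*)^α = 4.6846^0.42 ≈ 1.9129
c* = (1 − s)·y* = (1 − 0.24) × 1.9129 ≈ 1.4538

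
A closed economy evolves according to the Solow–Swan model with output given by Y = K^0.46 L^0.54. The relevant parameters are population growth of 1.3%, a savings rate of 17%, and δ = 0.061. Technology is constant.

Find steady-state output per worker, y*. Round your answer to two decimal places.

In steady state, investment equals break-even investment: s·k^α = (n + δ)·k.
Rearranging, k^(1−α) = s / (n + δ).
k^0.54 = 0.17 / (0.013 + 0.061) = 0.17 / 0.074 = 2.2973
k* = 2.2973^(1/0.54) ≈ 4.6658
y* = (k*)^α = 4.6658^0.46 ≈ 2.0310

y* = 2.03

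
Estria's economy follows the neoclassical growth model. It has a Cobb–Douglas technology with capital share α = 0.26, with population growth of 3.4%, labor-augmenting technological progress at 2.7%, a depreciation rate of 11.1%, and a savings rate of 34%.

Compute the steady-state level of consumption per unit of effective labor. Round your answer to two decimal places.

c* ≈ 0.84

At the steady state, Δk = 0, so s·k^α = (n + g + δ)·k.
Dividing both sides by k: k^(1−α) = s / (n + g + δ).
k^0.74 = 0.34 / (0.034 + 0.027 + 0.111) = 0.34 / 0.172 = 1.9767
k* = 1.9767^(1/0.74) ≈ 2.5114
y* = (k*)^α = 2.5114^0.26 ≈ 1.2705
c* = (1 − s)·y* = (1 − 0.34) × 1.2705 ≈ 0.8385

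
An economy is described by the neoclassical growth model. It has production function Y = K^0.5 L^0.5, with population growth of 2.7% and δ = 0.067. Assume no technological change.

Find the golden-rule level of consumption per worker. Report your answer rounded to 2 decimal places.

c_gold ≈ 2.66

At the golden rule, f'(k) = n + δ, so α·k^(α−1) = n + δ and k_gold = (α/(n + δ))^(1/(1−α)).
k_gold = (0.5/0.094)^(1/0.5) = 5.3191^2 ≈ 28.2928
c_gold = f(k_gold) − (n + δ)·k_gold = 5.3191 − 0.094×28.2928 ≈ 2.6596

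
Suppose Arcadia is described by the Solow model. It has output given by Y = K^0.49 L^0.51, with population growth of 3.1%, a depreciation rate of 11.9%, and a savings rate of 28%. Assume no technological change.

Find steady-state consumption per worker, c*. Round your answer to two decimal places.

c* ≈ 1.31

At the steady state, Δk = 0, so s·k^α = (n + δ)·k.
Rearranging, k^(1−α) = s / (n + δ).
k^0.51 = 0.28 / (0.031 + 0.119) = 0.28 / 0.150 = 1.8667
k* = 1.8667^(1/0.51) ≈ 3.4003
y* = (k*)^α = 3.4003^0.49 ≈ 1.8216
c* = (1 − s)·y* = (1 − 0.28) × 1.8216 ≈ 1.3116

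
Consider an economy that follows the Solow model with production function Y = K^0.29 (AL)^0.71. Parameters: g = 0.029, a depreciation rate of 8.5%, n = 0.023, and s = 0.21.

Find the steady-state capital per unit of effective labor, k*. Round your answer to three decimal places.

k* ≈ 1.825

Steady state requires s·f(k) = (n + g + δ)·k, i.e. s·k^α = (n + g + δ)·k.
Rearranging, k^(1−α) = s / (n + g + δ).
k^0.71 = 0.21 / (0.023 + 0.029 + 0.085) = 0.21 / 0.137 = 1.5328
k* = 1.5328^(1/0.71) ≈ 1.8249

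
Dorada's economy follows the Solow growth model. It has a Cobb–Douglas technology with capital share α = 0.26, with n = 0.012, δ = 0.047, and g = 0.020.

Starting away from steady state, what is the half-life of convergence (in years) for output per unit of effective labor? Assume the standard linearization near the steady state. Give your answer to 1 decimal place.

Near the steady state the convergence rate is λ = (1 − α)(n + g + δ).
λ = (1 − 0.26) × 0.079 = 0.74 × 0.079 = 0.05846
Half-life = ln 2 / λ = 0.6931 / 0.05846 ≈ 11.86 years

t_½ ≈ 11.9 years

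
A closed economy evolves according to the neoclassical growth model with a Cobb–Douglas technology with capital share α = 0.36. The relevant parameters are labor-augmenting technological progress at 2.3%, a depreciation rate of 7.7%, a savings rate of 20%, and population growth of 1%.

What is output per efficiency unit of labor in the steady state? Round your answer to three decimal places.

Steady state requires s·f(k) = (n + g + δ)·k, i.e. s·k^α = (n + g + δ)·k.
Dividing both sides by k: k^(1−α) = s / (n + g + δ).
k^0.64 = 0.20 / (0.010 + 0.023 + 0.077) = 0.20 / 0.110 = 1.8182
k* = 1.8182^(1/0.64) ≈ 2.5450
y* = (k*)^α = 2.5450^0.36 ≈ 1.3997

y* ≈ 1.400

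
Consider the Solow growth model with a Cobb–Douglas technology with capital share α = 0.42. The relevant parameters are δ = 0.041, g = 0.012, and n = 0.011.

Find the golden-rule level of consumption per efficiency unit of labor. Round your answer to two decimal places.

c_gold ≈ 2.27

At the golden rule, f'(k) = n + g + δ, so α·k^(α−1) = n + g + δ and k_gold = (α/(n + g + δ))^(1/(1−α)).
k_gold = (0.42/0.064)^(1/0.58) = 6.5625^1.7241 ≈ 25.6277
c_gold = f(k_gold) − (n + g + δ)·k_gold = 3.9053 − 0.064×25.6277 ≈ 2.2651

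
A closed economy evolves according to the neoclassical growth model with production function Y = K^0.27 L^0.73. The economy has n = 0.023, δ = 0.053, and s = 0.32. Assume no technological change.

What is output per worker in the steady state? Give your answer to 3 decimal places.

At the steady state, Δk = 0, so s·k^α = (n + δ)·k.
Rearranging, k^(1−α) = s / (n + δ).
k^0.73 = 0.32 / (0.023 + 0.053) = 0.32 / 0.076 = 4.2105
k* = 4.2105^(1/0.73) ≈ 7.1656
y* = (k*)^α = 7.1656^0.27 ≈ 1.7018

y* ≈ 1.702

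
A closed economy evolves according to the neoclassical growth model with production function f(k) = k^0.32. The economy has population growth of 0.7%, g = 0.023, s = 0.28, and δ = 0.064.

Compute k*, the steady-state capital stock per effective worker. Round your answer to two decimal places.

k* ≈ 4.98

In steady state, investment equals break-even investment: s·k^α = (n + g + δ)·k.
Dividing both sides by k: k^(1−α) = s / (n + g + δ).
k^0.68 = 0.28 / (0.007 + 0.023 + 0.064) = 0.28 / 0.094 = 2.9787
k* = 2.9787^(1/0.68) ≈ 4.9785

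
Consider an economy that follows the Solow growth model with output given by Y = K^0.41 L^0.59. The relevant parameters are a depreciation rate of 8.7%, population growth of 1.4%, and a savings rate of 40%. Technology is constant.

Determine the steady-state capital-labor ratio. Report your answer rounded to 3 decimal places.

k* = 10.307

In steady state, investment equals break-even investment: s·k^α = (n + δ)·k.
Rearranging, k^(1−α) = s / (n + δ).
k^0.59 = 0.40 / (0.014 + 0.087) = 0.40 / 0.101 = 3.9604
k* = 3.9604^(1/0.59) ≈ 10.3066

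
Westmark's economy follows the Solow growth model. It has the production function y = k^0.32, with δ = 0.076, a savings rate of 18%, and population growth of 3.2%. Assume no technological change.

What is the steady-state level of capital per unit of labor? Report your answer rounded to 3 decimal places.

k* = 2.120

In steady state, investment equals break-even investment: s·k^α = (n + δ)·k.
Rearranging, k^(1−α) = s / (n + δ).
k^0.68 = 0.18 / (0.032 + 0.076) = 0.18 / 0.108 = 1.6667
k* = 1.6667^(1/0.68) ≈ 2.1196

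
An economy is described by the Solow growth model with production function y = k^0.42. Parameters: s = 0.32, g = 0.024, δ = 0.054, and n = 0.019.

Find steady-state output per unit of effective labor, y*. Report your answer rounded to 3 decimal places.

y* ≈ 2.373

Steady state requires s·f(k) = (n + g + δ)·k, i.e. s·k^α = (n + g + δ)·k.
Rearranging, k^(1−α) = s / (n + g + δ).
k^0.58 = 0.32 / (0.019 + 0.024 + 0.054) = 0.32 / 0.097 = 3.2990
k* = 3.2990^(1/0.58) ≈ 7.8300
y* = (k*)^α = 7.8300^0.42 ≈ 2.3734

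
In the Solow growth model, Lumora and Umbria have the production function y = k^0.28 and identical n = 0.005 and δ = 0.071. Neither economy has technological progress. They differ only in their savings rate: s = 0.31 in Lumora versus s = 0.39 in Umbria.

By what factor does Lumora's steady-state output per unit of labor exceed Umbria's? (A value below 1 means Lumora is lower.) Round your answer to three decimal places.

Steady-state y* = [s/(n + δ)]^(α/(1−α)), so the ratio is [ (s_L/(n + δ)_L) / (s_U/(n + δ)_U) ]^0.3889.
s_L/(n + δ)_L = 0.31/0.076 = 4.0789; s_U/(n + δ)_U = 0.39/0.076 = 5.1316.
Ratio = (4.0789/5.1316)^0.3889 = 0.7949^0.3889 ≈ 0.9146

ratio ≈ 0.915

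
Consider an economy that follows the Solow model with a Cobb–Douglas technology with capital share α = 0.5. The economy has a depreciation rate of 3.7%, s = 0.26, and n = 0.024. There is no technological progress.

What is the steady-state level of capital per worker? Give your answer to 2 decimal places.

In steady state, investment equals break-even investment: s·k^α = (n + δ)·k.
Rearranging, k^(1−α) = s / (n + δ).
k^0.5 = 0.26 / (0.024 + 0.037) = 0.26 / 0.061 = 4.2623
k* = 4.2623^(1/0.5) ≈ 18.1672

k* = 18.17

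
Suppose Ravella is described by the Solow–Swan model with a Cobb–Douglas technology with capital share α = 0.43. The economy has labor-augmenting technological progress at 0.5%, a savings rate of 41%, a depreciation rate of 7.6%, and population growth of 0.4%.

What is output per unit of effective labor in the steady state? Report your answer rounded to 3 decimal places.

At the steady state, Δk = 0, so s·k^α = (n + g + δ)·k.
Rearranging, k^(1−α) = s / (n + g + δ).
k^0.57 = 0.41 / (0.004 + 0.005 + 0.076) = 0.41 / 0.085 = 4.8235
k* = 4.8235^(1/0.57) ≈ 15.8082
y* = (k*)^α = 15.8082^0.43 ≈ 3.2773

y* = 3.277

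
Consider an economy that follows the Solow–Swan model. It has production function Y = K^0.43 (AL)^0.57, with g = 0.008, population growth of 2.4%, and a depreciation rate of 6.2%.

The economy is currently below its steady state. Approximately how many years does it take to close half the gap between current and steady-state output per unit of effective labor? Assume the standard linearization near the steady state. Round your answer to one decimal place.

Near the steady state the convergence rate is λ = (1 − α)(n + g + δ).
λ = (1 − 0.43) × 0.094 = 0.57 × 0.094 = 0.05358
Half-life = ln 2 / λ = 0.6931 / 0.05358 ≈ 12.94 years

about 12.9 years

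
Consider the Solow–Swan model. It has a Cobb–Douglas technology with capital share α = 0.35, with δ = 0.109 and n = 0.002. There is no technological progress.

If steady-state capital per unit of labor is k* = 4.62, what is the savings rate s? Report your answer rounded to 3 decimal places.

s ≈ 0.300

In steady state, investment equals break-even investment: s·k^α = (n + δ)·k.
So s / (n + δ) = (k*)^(1−α) = 4.62^0.65 = 2.7041.
Therefore s = 2.7041 × (n + δ) = 2.7041 × 0.111 = 0.3002.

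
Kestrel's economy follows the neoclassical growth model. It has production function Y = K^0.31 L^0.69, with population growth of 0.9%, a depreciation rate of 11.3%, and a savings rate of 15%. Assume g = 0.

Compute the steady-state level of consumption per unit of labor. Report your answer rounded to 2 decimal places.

c* ≈ 0.93

At the steady state, Δk = 0, so s·k^α = (n + δ)·k.
Rearranging, k^(1−α) = s / (n + δ).
k^0.69 = 0.15 / (0.009 + 0.113) = 0.15 / 0.122 = 1.2295
k* = 1.2295^(1/0.69) ≈ 1.3491
y* = (k*)^α = 1.3491^0.31 ≈ 1.0973
c* = (1 − s)·y* = (1 − 0.15) × 1.0973 ≈ 0.9327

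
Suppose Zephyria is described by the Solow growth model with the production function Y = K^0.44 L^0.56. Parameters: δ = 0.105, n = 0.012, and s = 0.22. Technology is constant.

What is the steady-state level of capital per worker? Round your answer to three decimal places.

Steady state requires s·f(k) = (n + δ)·k, i.e. s·k^α = (n + δ)·k.
Rearranging, k^(1−α) = s / (n + δ).
k^0.56 = 0.22 / (0.012 + 0.105) = 0.22 / 0.117 = 1.8803
k* = 1.8803^(1/0.56) ≈ 3.0881

k* = 3.088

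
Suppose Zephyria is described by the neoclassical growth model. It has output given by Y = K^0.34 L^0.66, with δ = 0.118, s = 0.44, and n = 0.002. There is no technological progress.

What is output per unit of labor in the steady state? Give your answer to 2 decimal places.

At the steady state, Δk = 0, so s·k^α = (n + δ)·k.
Dividing both sides by k: k^(1−α) = s / (n + δ).
k^0.66 = 0.44 / (0.002 + 0.118) = 0.44 / 0.120 = 3.6667
k* = 3.6667^(1/0.66) ≈ 7.1608
y* = (k*)^α = 7.1608^0.34 ≈ 1.9529

y* ≈ 1.95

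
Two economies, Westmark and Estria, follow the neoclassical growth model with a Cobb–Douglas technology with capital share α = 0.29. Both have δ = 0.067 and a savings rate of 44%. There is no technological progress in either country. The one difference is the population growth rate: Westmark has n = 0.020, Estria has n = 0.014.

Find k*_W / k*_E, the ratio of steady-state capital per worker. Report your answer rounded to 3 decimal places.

Steady-state k* = [s/(n + δ)]^(1/(1−α)), so the ratio is [ (s_W/(n + δ)_W) / (s_E/(n + δ)_E) ]^1.4085.
s_W/(n + δ)_W = 0.44/0.087 = 5.0575; s_E/(n + δ)_E = 0.44/0.081 = 5.4321.
Ratio = (5.0575/5.4321)^1.4085 = 0.9310^1.4085 ≈ 0.9042

k*_W / k*_E ≈ 0.904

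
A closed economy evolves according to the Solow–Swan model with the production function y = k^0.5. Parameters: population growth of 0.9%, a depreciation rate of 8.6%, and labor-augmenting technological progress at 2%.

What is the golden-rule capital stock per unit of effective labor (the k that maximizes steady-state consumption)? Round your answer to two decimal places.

The golden rule sets f'(k) = n + g + δ, i.e. α·k^(α−1) = n + g + δ.
So k^(1−α) = α / (n + g + δ) = 0.5 / 0.115 = 4.3478.
k_gold = 4.3478^(1/0.5) ≈ 18.9034

k_gold ≈ 18.90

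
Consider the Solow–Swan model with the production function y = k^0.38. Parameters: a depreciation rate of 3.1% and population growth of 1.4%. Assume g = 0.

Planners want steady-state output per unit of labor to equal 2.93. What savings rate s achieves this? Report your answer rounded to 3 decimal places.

At the steady state, Δk = 0, so s·k^α = (n + δ)·k.
Since y* = [s/(n + δ)]^(α/(1−α)), we have s/(n + δ) = (y*)^((1−α)/α) = 2.93^1.6316 = 5.7775.
Therefore s = 5.7775 × (n + δ) = 5.7775 × 0.045 = 0.2600.

s ≈ 0.260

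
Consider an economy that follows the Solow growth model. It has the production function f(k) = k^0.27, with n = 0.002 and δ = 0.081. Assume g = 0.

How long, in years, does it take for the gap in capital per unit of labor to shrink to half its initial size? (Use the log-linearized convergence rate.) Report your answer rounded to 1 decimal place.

about 11.4 years

Near the steady state the convergence rate is λ = (1 − α)(n + δ).
λ = (1 − 0.27) × 0.083 = 0.73 × 0.083 = 0.06059
Half-life = ln 2 / λ = 0.6931 / 0.06059 ≈ 11.44 years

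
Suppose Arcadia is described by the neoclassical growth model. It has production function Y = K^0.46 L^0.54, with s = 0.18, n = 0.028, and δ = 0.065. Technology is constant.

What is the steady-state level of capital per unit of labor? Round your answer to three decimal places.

In steady state, investment equals break-even investment: s·k^α = (n + δ)·k.
Rearranging, k^(1−α) = s / (n + δ).
k^0.54 = 0.18 / (0.028 + 0.065) = 0.18 / 0.093 = 1.9355
k* = 1.9355^(1/0.54) ≈ 3.3970

k* ≈ 3.397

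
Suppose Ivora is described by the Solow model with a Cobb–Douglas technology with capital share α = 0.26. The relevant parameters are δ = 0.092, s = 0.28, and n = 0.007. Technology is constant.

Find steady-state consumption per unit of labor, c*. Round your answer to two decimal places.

Steady state requires s·f(k) = (n + δ)·k, i.e. s·k^α = (n + δ)·k.
Rearranging, k^(1−α) = s / (n + δ).
k^0.74 = 0.28 / (0.007 + 0.092) = 0.28 / 0.099 = 2.8283
k* = 2.8283^(1/0.74) ≈ 4.0754
y* = (k*)^α = 4.0754^0.26 ≈ 1.4409
c* = (1 − s)·y* = (1 − 0.28) × 1.4409 ≈ 1.0374

c* = 1.04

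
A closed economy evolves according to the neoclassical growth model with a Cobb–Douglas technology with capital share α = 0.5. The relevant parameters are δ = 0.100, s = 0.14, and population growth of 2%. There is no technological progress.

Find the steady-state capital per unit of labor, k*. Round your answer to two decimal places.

In steady state, investment equals break-even investment: s·k^α = (n + δ)·k.
Dividing both sides by k: k^(1−α) = s / (n + δ).
k^0.5 = 0.14 / (0.020 + 0.100) = 0.14 / 0.120 = 1.1667
k* = 1.1667^(1/0.5) ≈ 1.3612

k* = 1.36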